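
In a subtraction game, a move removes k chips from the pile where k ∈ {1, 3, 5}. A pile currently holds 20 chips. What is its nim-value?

0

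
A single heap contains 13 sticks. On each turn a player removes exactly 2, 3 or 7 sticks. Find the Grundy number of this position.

1

Build the Grundy sequence with g(k) = mex{g(k−s) : s ∈ {2, 3, 7}, s ≤ k}:
g(0) = mex{} = 0
g(1) = mex{} = 0
g(2) = mex{0} = 1
g(3) = mex{0} = 1
g(4) = mex{0,1} = 2
g(5) = mex{1} = 0
g(6) = mex{1,2} = 0
g(7) = mex{0,2} = 1
g(8) = mex{0} = 1
g(9) = mex{0,1} = 2
g(10) = mex{1} = 0
g(11) = mex{1,2} = 0
g(12) = mex{0,2} = 1
g(13) = mex{0} = 1
So g(13) = 1.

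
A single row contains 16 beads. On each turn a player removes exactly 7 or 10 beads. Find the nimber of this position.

2

Build the Grundy sequence with g(k) = mex{g(k−s) : s ∈ {7, 10}, s ≤ k}:
k:     0  1  2  3  4  5  6  7  8  9 10 11 12 13 14 15 16
g(k):  0  0  0  0  0  0  0  1  1  1  1  1  1  1  2  2  2
So g(16) = 2.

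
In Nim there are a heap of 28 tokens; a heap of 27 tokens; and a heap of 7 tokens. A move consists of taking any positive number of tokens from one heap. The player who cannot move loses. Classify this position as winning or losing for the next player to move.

Losing position

Write each in binary and XOR column by column:
  11100  (28)
  11011  (27)
  00111  (7)
  -----
  00000  (0)
The nim-sum is 0, so this is a P-position: the player to move is in a losing position under optimal play.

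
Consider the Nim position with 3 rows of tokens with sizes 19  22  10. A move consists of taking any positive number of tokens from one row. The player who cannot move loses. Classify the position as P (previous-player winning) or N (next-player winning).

Bitwise XOR of the heap sizes:
  10011  (19)
  10110  (22)
  01010  (10)
  -----
  01111  (15)
The nim-sum is 15 ≠ 0, so this is an N-position: the player to move can win.

N-position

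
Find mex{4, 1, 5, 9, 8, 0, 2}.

The values 0, 1, 2 are all present; 3 is the first non-negative integer missing from the set.

3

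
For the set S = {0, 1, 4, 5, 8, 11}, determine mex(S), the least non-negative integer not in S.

2

The values 0, 1 are all present; 2 is the first non-negative integer missing from the set.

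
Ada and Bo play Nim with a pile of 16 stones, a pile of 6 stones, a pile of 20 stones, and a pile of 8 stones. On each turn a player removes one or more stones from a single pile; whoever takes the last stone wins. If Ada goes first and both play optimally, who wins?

Ada wins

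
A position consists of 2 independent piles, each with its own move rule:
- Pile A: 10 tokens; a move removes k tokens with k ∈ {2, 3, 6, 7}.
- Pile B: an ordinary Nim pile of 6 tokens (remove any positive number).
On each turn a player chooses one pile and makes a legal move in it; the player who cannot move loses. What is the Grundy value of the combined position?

Build the Grundy sequence for pile A with g(k) = mex{g(k−s) : s ∈ {2, 3, 6, 7}, s ≤ k}:
g(0) = mex{} = 0
g(1) = mex{} = 0
g(2) = mex{0} = 1
g(3) = mex{0} = 1
g(4) = mex{0,1} = 2
g(5) = mex{1} = 0
g(6) = mex{0,1,2} = 3
g(7) = mex{0,2} = 1
g(8) = mex{0,1,3} = 2
g(9) = mex{1,3} = 0
g(10) = mex{1,2} = 0
So g(10) = 0.
Pile B is a plain Nim pile of size 6, so its Grundy value is 6.
The value of a disjunctive sum is the nim-sum of the parts.
Combined value = 0 XOR 6 = 6.

6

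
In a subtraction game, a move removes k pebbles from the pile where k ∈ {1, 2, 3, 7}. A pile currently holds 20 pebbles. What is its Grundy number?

0

Compute g(0), g(1), … for moves {1, 2, 3, 7}:
k:     0  1  2  3  4  5  6  7  8  9 10 11 12 13 14 15 16 17 18 19 20
g(k):  0  1  2  3  0  1  2  3  0  1  2  3  0  1  2  3  0  1  2  3  0
So g(20) = 0.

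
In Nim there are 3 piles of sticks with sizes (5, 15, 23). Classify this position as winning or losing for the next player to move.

Winning position

Nim-sum: 5 ^ 15 ^ 23 = 29.
The nim-sum is 29 ≠ 0, so this is an N-position: the player to move can win.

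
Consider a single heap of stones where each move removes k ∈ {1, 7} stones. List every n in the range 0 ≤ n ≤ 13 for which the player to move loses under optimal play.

0, 2, 4, 6, 8, 10, 12

Build the Grundy sequence with g(k) = mex{g(k−s) : s ∈ {1, 7}, s ≤ k}:
g(0) = mex{} = 0
g(1) = mex{0} = 1
g(2) = mex{1} = 0
g(3) = mex{0} = 1
g(4) = mex{1} = 0
g(5) = mex{0} = 1
g(6) = mex{1} = 0
g(7) = mex{0} = 1
g(8) = mex{1} = 0
g(9) = mex{0} = 1
g(10) = mex{1} = 0
g(11) = mex{0} = 1
g(12) = mex{1} = 0
g(13) = mex{0} = 1
The P-positions (g = 0) in 0..13 are 0, 2, 4, 6, 8, 10, 12.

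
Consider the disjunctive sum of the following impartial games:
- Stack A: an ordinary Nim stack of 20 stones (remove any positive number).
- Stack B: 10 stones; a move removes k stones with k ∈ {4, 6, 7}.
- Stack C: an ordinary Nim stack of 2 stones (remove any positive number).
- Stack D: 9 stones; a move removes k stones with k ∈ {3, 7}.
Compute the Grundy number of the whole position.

Stack A is a plain Nim stack of size 20, so its Grundy value is 20.
Grundy values for stack B (subtraction set {4, 6, 7}):
k:     0  1  2  3  4  5  6  7  8  9 10
g(k):  0  0  0  0  1  1  1  1  2  2  2
So g(10) = 2.
Stack C is a plain Nim stack of size 2, so its Grundy value is 2.
Build the Grundy sequence for stack D with g(k) = mex{g(k−s) : s ∈ {3, 7}, s ≤ k}:
g(0) = mex{} = 0
g(1) = mex{} = 0
g(2) = mex{} = 0
g(3) = mex{0} = 1
g(4) = mex{0} = 1
g(5) = mex{0} = 1
g(6) = mex{1} = 0
g(7) = mex{0,1} = 2
g(8) = mex{0,1} = 2
g(9) = mex{0} = 1
So g(9) = 1.
By the Sprague-Grundy theorem, the Grundy value of a sum of independent games is the XOR of the component values.
Combined value = 20 XOR 2 XOR 2 XOR 1 = 21.

21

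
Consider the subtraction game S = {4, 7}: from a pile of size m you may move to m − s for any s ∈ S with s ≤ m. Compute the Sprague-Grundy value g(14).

0

Build the Grundy sequence with g(k) = mex{g(k−s) : s ∈ {4, 7}, s ≤ k}:
k:     0  1  2  3  4  5  6  7  8  9 10 11 12 13 14
g(k):  0  0  0  0  1  1  1  1  2  2  2  0  0  0  0
So g(14) = 0.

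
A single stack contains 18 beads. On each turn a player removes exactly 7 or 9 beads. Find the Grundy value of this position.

0

Build the Grundy sequence with g(k) = mex{g(k−s) : s ∈ {7, 9}, s ≤ k}:
k:     0  1  2  3  4  5  6  7  8  9 10 11 12 13 14 15 16 17 18
g(k):  0  0  0  0  0  0  0  1  1  1  1  1  1  1  2  2  0  0  0
So g(18) = 0.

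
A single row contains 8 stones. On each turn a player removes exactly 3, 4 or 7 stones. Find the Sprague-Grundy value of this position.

2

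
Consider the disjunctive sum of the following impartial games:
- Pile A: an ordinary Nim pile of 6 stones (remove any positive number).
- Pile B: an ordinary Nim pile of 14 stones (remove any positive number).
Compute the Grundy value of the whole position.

8

Pile A is a plain Nim pile of size 6, so its Grundy value is 6.
Pile B is a plain Nim pile of size 14, so its Grundy value is 14.
The value of a disjunctive sum is the nim-sum of the parts.
Combined value = 6 ⊕ 14 = 8.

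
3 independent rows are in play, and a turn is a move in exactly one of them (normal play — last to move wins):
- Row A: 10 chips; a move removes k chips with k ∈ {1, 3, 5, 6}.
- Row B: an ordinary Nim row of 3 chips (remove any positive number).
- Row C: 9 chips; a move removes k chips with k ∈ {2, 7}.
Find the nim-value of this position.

1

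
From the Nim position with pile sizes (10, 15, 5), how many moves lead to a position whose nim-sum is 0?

Nim-sum: 10 ⊕ 15 ⊕ 5 = 0.
The nim-sum is already 0, so every move leaves a nonzero nim-sum — there are no winning moves.

0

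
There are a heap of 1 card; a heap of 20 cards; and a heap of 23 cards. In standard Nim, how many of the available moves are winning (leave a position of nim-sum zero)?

1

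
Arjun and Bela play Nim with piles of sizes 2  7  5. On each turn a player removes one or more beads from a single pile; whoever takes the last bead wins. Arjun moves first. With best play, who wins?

Bela wins

Nim-sum: 2 XOR 7 XOR 5 = 0.
The nim-sum is 0, so this is a P-position: the player to move is in a losing position under optimal play; Arjun is about to move from it and so loses — Bela wins.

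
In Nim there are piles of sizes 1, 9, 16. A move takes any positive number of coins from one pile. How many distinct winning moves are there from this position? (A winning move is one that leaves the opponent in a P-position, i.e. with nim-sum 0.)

Compute the nim-sum pairwise:
1 XOR 9 = 8
8 XOR 16 = 24
The overall nim-sum is X = 24. A pile of size p has a winning move iff p XOR X < p (reduce it to p XOR X).
  1: 1 XOR 24 = 25 ≥ 1 — no move.
  9: 9 XOR 24 = 17 ≥ 9 — no move.
  16: 16 XOR 24 = 8 < 16 — winning move (to 8).
That gives 1 winning move.

1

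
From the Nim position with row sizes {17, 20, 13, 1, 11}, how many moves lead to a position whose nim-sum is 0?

Compute the nim-sum pairwise:
17 ^ 20 = 5
5 ^ 13 = 8
8 ^ 1 = 9
9 ^ 11 = 2
The overall nim-sum is X = 2. A row of size p has a winning move iff p XOR X < p (reduce it to p XOR X).
  17: 17 XOR 2 = 19 ≥ 17 — no move.
  20: 20 XOR 2 = 22 ≥ 20 — no move.
  13: 13 XOR 2 = 15 ≥ 13 — no move.
  1: 1 XOR 2 = 3 ≥ 1 — no move.
  11: 11 XOR 2 = 9 < 11 — winning move (to 9).
That gives 1 winning move.

1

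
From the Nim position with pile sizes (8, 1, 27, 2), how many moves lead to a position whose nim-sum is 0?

1

Compute the nim-sum pairwise:
8 ⊕ 1 = 9
9 ⊕ 27 = 18
18 ⊕ 2 = 16
The overall nim-sum is X = 16. A pile of size p has a winning move iff p XOR X < p (reduce it to p XOR X).
  8: 8 XOR 16 = 24 ≥ 8 — no move.
  1: 1 XOR 16 = 17 ≥ 1 — no move.
  27: 27 XOR 16 = 11 < 27 — winning move (to 11).
  2: 2 XOR 16 = 18 ≥ 2 — no move.
That gives 1 winning move.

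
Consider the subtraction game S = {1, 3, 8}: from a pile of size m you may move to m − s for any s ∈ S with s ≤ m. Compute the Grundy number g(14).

1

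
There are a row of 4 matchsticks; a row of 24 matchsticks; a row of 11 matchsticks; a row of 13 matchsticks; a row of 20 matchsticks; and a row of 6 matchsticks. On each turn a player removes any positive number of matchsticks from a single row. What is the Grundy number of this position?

Compute the nim-sum pairwise:
4 ⊕ 24 = 28
28 ⊕ 11 = 23
23 ⊕ 13 = 26
26 ⊕ 20 = 14
14 ⊕ 6 = 8

8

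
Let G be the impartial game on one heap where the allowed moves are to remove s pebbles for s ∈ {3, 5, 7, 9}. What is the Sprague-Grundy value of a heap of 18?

Compute g(0), g(1), … for moves {3, 5, 7, 9}:
k:     0  1  2  3  4  5  6  7  8  9 10 11 12 13 14 15 16 17 18
g(k):  0  0  0  1  1  1  2  2  2  3  3  3  0  0  0  1  1  1  2
So g(18) = 2.

2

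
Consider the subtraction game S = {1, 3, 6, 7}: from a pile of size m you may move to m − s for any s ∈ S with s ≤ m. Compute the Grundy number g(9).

Compute g(0), g(1), … for moves {1, 3, 6, 7}:
k:     0  1  2  3  4  5  6  7  8  9
g(k):  0  1  0  1  0  1  2  3  2  3
So g(9) = 3.

3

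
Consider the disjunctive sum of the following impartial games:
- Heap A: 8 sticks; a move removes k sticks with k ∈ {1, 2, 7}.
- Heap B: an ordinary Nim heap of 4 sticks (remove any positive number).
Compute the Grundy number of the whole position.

Grundy values for heap A (subtraction set {1, 2, 7}):
k:     0  1  2  3  4  5  6  7  8
g(k):  0  1  2  0  1  2  0  1  2
So g(8) = 2.
Heap B is a plain Nim heap of size 4, so its Grundy value is 4.
The value of a disjunctive sum is the nim-sum of the parts.
Combined value = 2 XOR 4 = 6.

6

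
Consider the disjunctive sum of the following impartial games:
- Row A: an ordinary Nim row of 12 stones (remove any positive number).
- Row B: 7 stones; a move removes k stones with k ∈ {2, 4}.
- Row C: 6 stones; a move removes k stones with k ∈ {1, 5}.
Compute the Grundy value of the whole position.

12

Row A is a plain Nim row of size 12, so its Grundy value is 12.
Grundy values for row B (subtraction set {2, 4}):
k:     0  1  2  3  4  5  6  7
g(k):  0  0  1  1  2  2  0  0
So g(7) = 0.
Grundy values for row C (subtraction set {1, 5}):
g(0) = mex{} = 0
g(1) = mex{0} = 1
g(2) = mex{1} = 0
g(3) = mex{0} = 1
g(4) = mex{1} = 0
g(5) = mex{0} = 1
g(6) = mex{1} = 0
So g(6) = 0.
The value of a disjunctive sum is the nim-sum of the parts.
Combined value = 12 ⊕ 0 ⊕ 0 = 12.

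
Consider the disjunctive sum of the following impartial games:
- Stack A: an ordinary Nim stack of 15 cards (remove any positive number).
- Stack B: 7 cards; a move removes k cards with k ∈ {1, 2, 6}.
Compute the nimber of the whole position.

Stack A is a plain Nim stack of size 15, so its Grundy value is 15.
Grundy values for stack B (subtraction set {1, 2, 6}):
g(0) = mex{} = 0
g(1) = mex{0} = 1
g(2) = mex{0,1} = 2
g(3) = mex{1,2} = 0
g(4) = mex{0,2} = 1
g(5) = mex{0,1} = 2
g(6) = mex{0,1,2} = 3
g(7) = mex{1,2,3} = 0
So g(7) = 0.
The value of a disjunctive sum is the nim-sum of the parts.
Combined value = 15 ⊕ 0 = 15.

15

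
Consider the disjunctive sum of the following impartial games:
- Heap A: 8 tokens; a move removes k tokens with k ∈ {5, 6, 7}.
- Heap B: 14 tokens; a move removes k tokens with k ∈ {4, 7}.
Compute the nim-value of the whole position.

For heap A, compute g(0), g(1), … with moves {5, 6, 7}:
g(0) = mex{} = 0
g(1) = mex{} = 0
g(2) = mex{} = 0
g(3) = mex{} = 0
g(4) = mex{} = 0
g(5) = mex{0} = 1
g(6) = mex{0} = 1
g(7) = mex{0} = 1
g(8) = mex{0} = 1
So g(8) = 1.
Grundy values for heap B (subtraction set {4, 7}):
g(0) = mex{} = 0
g(1) = mex{} = 0
g(2) = mex{} = 0
g(3) = mex{} = 0
g(4) = mex{0} = 1
g(5) = mex{0} = 1
g(6) = mex{0} = 1
g(7) = mex{0} = 1
g(8) = mex{0,1} = 2
g(9) = mex{0,1} = 2
g(10) = mex{0,1} = 2
g(11) = mex{1} = 0
g(12) = mex{1,2} = 0
g(13) = mex{1,2} = 0
g(14) = mex{1,2} = 0
So g(14) = 0.
The value of a disjunctive sum is the nim-sum of the parts.
Combined value = 1 XOR 0 = 1.

1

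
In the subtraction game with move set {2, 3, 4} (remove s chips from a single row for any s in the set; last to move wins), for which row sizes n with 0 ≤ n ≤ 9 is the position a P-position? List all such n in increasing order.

Build the Grundy sequence with g(k) = mex{g(k−s) : s ∈ {2, 3, 4}, s ≤ k}:
k:     0  1  2  3  4  5  6  7  8  9
g(k):  0  0  1  1  2  2  0  0  1  1
The P-positions (g = 0) in 0..9 are 0, 1, 6, 7.

0, 1, 6, 7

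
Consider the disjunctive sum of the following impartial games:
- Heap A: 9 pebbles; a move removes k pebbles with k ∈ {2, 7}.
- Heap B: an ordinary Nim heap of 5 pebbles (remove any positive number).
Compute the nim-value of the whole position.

5

Build the Grundy sequence for heap A with g(k) = mex{g(k−s) : s ∈ {2, 7}, s ≤ k}:
g(0) = mex{} = 0
g(1) = mex{} = 0
g(2) = mex{0} = 1
g(3) = mex{0} = 1
g(4) = mex{1} = 0
g(5) = mex{1} = 0
g(6) = mex{0} = 1
g(7) = mex{0} = 1
g(8) = mex{0,1} = 2
g(9) = mex{1} = 0
So g(9) = 0.
Heap B is a plain Nim heap of size 5, so its Grundy value is 5.
The value of a disjunctive sum is the nim-sum of the parts.
Combined value = 0 XOR 5 = 5.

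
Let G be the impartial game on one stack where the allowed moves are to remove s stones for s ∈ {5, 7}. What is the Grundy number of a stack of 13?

0

Compute g(0), g(1), … for moves {5, 7}:
g(0) = mex{} = 0
g(1) = mex{} = 0
g(2) = mex{} = 0
g(3) = mex{} = 0
g(4) = mex{} = 0
g(5) = mex{0} = 1
g(6) = mex{0} = 1
g(7) = mex{0} = 1
g(8) = mex{0} = 1
g(9) = mex{0} = 1
g(10) = mex{0,1} = 2
g(11) = mex{0,1} = 2
g(12) = mex{1} = 0
g(13) = mex{1} = 0
So g(13) = 0.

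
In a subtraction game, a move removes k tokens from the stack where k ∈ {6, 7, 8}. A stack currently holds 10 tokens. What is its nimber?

1

Grundy values for subtraction set {6, 7, 8}:
k:     0  1  2  3  4  5  6  7  8  9 10
g(k):  0  0  0  0  0  0  1  1  1  1  1
So g(10) = 1.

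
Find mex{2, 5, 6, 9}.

0 is not in the set, so the mex is 0.

0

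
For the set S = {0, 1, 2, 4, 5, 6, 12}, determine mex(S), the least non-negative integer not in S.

The values 0, 1, 2 are all present; 3 is the first non-negative integer missing from the set.

3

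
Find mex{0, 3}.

0 is in the set but 1 is not, so the mex is 1.

1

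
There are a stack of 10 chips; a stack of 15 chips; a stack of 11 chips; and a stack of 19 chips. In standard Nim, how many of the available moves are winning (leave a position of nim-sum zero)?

1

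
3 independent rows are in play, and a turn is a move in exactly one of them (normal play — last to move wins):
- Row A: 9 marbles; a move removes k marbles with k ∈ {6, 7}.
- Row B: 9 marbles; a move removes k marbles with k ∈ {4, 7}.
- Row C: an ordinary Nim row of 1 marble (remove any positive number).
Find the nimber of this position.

2

Build the Grundy sequence for row A with g(k) = mex{g(k−s) : s ∈ {6, 7}, s ≤ k}:
k:     0  1  2  3  4  5  6  7  8  9
g(k):  0  0  0  0  0  0  1  1  1  1
So g(9) = 1.
Build the Grundy sequence for row B with g(k) = mex{g(k−s) : s ∈ {4, 7}, s ≤ k}:
g(0) = mex{} = 0
g(1) = mex{} = 0
g(2) = mex{} = 0
g(3) = mex{} = 0
g(4) = mex{0} = 1
g(5) = mex{0} = 1
g(6) = mex{0} = 1
g(7) = mex{0} = 1
g(8) = mex{0,1} = 2
g(9) = mex{0,1} = 2
So g(9) = 2.
Row C is a plain Nim row of size 1, so its Grundy value is 1.
By the Sprague-Grundy theorem, the Grundy value of a sum of independent games is the XOR of the component values.
Combined value = 1 ⊕ 2 ⊕ 1 = 2.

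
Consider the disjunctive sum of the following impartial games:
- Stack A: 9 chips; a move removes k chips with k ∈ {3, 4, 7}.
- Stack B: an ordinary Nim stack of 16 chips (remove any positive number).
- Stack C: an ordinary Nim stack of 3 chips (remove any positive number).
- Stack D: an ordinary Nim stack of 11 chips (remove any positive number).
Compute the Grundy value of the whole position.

27

Build the Grundy sequence for stack A with g(k) = mex{g(k−s) : s ∈ {3, 4, 7}, s ≤ k}:
g(0) = mex{} = 0
g(1) = mex{} = 0
g(2) = mex{} = 0
g(3) = mex{0} = 1
g(4) = mex{0} = 1
g(5) = mex{0} = 1
g(6) = mex{0,1} = 2
g(7) = mex{0,1} = 2
g(8) = mex{0,1} = 2
g(9) = mex{0,1,2} = 3
So g(9) = 3.
Stack B is a plain Nim stack of size 16, so its Grundy value is 16.
Stack C is a plain Nim stack of size 3, so its Grundy value is 3.
Stack D is a plain Nim stack of size 11, so its Grundy value is 11.
By the Sprague-Grundy theorem, the Grundy value of a sum of independent games is the XOR of the component values.
Combined value = 3 ⊕ 16 ⊕ 3 ⊕ 11 = 27.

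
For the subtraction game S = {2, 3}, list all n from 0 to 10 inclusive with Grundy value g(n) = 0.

Grundy values for subtraction set {2, 3}:
g(0) = mex{} = 0
g(1) = mex{} = 0
g(2) = mex{0} = 1
g(3) = mex{0} = 1
g(4) = mex{0,1} = 2
g(5) = mex{1} = 0
g(6) = mex{1,2} = 0
g(7) = mex{0,2} = 1
g(8) = mex{0} = 1
g(9) = mex{0,1} = 2
g(10) = mex{1} = 0
The P-positions (g = 0) in 0..10 are 0, 1, 5, 6, 10.

0, 1, 5, 6, 10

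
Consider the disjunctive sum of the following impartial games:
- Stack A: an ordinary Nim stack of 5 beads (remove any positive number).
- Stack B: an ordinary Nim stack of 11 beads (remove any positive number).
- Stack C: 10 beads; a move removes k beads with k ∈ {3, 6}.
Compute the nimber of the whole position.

14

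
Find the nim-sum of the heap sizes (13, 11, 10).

12

Nim-sum: 13 XOR 11 XOR 10 = 12.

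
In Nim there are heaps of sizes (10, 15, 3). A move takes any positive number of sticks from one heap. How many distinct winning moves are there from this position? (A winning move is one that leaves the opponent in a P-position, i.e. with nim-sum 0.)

Compute the nim-sum pairwise:
10 XOR 15 = 5
5 XOR 3 = 6
The overall nim-sum is X = 6. A heap of size p has a winning move iff p XOR X < p (reduce it to p XOR X).
  10: 10 XOR 6 = 12 ≥ 10 — no move.
  15: 15 XOR 6 = 9 < 15 — winning move (to 9).
  3: 3 XOR 6 = 5 ≥ 3 — no move.
That gives 1 winning move.

1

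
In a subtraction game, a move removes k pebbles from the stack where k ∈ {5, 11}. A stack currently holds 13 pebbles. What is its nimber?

2

Grundy values for subtraction set {5, 11}:
g(0) = mex{} = 0
g(1) = mex{} = 0
g(2) = mex{} = 0
g(3) = mex{} = 0
g(4) = mex{} = 0
g(5) = mex{0} = 1
g(6) = mex{0} = 1
g(7) = mex{0} = 1
g(8) = mex{0} = 1
g(9) = mex{0} = 1
g(10) = mex{1} = 0
g(11) = mex{0,1} = 2
g(12) = mex{0,1} = 2
g(13) = mex{0,1} = 2
So g(13) = 2.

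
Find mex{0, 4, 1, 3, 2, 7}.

5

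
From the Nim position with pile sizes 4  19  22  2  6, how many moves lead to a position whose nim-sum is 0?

3

Bitwise XOR of the heap sizes:
  00100  (4)
  10011  (19)
  10110  (22)
  00010  (2)
  00110  (6)
  -----
  00101  (5)
The overall nim-sum is X = 5. A pile of size p has a winning move iff p XOR X < p (reduce it to p XOR X).
  4: 4 XOR 5 = 1 < 4 — winning move (to 1).
  19: 19 XOR 5 = 22 ≥ 19 — no move.
  22: 22 XOR 5 = 19 < 22 — winning move (to 19).
  2: 2 XOR 5 = 7 ≥ 2 — no move.
  6: 6 XOR 5 = 3 < 6 — winning move (to 3).
That gives 3 winning moves.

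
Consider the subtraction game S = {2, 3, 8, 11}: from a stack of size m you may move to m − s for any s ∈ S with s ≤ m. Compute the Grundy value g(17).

Grundy values for subtraction set {2, 3, 8, 11}:
k:     0  1  2  3  4  5  6  7  8  9 10 11 12 13 14 15 16 17
g(k):  0  0  1  1  2  0  0  1  1  2  0  3  1  2  2  0  3  1
So g(17) = 1.

1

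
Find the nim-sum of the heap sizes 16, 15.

Nim-sum: 16 XOR 15 = 31.

31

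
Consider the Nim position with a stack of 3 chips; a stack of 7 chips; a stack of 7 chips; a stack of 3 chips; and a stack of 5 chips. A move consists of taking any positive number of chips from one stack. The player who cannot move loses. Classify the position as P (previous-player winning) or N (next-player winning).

Compute the nim-sum pairwise:
3 ^ 7 = 4
4 ^ 7 = 3
3 ^ 3 = 0
0 ^ 5 = 5
The nim-sum is 5 ≠ 0, so this is an N-position: the player to move can win.

N-position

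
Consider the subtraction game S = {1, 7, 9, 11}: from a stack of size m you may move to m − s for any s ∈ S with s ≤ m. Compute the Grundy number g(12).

0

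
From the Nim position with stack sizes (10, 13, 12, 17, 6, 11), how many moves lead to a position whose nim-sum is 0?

1

Nim-sum: 10 ^ 13 ^ 12 ^ 17 ^ 6 ^ 11 = 23.
The overall nim-sum is X = 23. A stack of size p has a winning move iff p XOR X < p (reduce it to p XOR X).
  10: 10 XOR 23 = 29 ≥ 10 — no move.
  13: 13 XOR 23 = 26 ≥ 13 — no move.
  12: 12 XOR 23 = 27 ≥ 12 — no move.
  17: 17 XOR 23 = 6 < 17 — winning move (to 6).
  6: 6 XOR 23 = 17 ≥ 6 — no move.
  11: 11 XOR 23 = 28 ≥ 11 — no move.
That gives 1 winning move.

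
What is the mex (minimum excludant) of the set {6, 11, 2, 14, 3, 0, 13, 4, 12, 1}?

5

The values 0, 1, 2, 3, 4 are all present; 5 is the first non-negative integer missing from the set.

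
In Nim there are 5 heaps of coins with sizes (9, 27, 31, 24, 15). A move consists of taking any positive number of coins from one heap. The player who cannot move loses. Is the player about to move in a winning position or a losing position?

Winning position

Compute the nim-sum pairwise:
9 XOR 27 = 18
18 XOR 31 = 13
13 XOR 24 = 21
21 XOR 15 = 26
The nim-sum is 26 ≠ 0, so this is an N-position: the player to move can win.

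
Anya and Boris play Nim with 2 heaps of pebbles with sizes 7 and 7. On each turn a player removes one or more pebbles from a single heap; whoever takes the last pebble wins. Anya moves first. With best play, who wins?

Boris wins

Nim-sum: 7 ^ 7 = 0.
The nim-sum is 0, so this is a P-position: the player to move is in a losing position under optimal play; Anya is about to move from it and so loses — Boris wins.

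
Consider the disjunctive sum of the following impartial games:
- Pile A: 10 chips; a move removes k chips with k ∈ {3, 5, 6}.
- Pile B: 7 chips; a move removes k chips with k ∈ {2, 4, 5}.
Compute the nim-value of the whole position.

0

Grundy values for pile A (subtraction set {3, 5, 6}):
g(0) = mex{} = 0
g(1) = mex{} = 0
g(2) = mex{} = 0
g(3) = mex{0} = 1
g(4) = mex{0} = 1
g(5) = mex{0} = 1
g(6) = mex{0,1} = 2
g(7) = mex{0,1} = 2
g(8) = mex{0,1} = 2
g(9) = mex{1,2} = 0
g(10) = mex{1,2} = 0
So g(10) = 0.
Grundy values for pile B (subtraction set {2, 4, 5}):
k:     0  1  2  3  4  5  6  7
g(k):  0  0  1  1  2  2  3  0
So g(7) = 0.
The value of a disjunctive sum is the nim-sum of the parts.
Combined value = 0 ⊕ 0 = 0.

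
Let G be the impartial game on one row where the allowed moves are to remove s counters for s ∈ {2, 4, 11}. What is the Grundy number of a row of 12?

Compute g(0), g(1), … for moves {2, 4, 11}:
g(0) = mex{} = 0
g(1) = mex{} = 0
g(2) = mex{0} = 1
g(3) = mex{0} = 1
g(4) = mex{0,1} = 2
g(5) = mex{0,1} = 2
g(6) = mex{1,2} = 0
g(7) = mex{1,2} = 0
g(8) = mex{0,2} = 1
g(9) = mex{0,2} = 1
g(10) = mex{0,1} = 2
g(11) = mex{0,1} = 2
g(12) = mex{0,1,2} = 3
So g(12) = 3.

3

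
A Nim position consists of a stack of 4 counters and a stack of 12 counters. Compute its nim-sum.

8

Bitwise XOR of the heap sizes:
  0100  (4)
  1100  (12)
  ----
  1000  (8)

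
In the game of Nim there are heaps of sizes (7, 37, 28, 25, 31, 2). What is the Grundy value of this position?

58

Nim-sum: 7 ^ 37 ^ 28 ^ 25 ^ 31 ^ 2 = 58.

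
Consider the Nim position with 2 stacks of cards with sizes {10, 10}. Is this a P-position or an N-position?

P-position

In binary:
  1010  (10)
  1010  (10)
  ----
  0000  (0)
The nim-sum is 0, so this is a P-position: the player to move is in a losing position under optimal play.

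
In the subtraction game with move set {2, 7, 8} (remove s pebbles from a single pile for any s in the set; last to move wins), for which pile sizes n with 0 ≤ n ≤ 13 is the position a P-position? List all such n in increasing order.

0, 1, 4, 5, 10

Compute g(0), g(1), … for moves {2, 7, 8}:
g(0) = mex{} = 0
g(1) = mex{} = 0
g(2) = mex{0} = 1
g(3) = mex{0} = 1
g(4) = mex{1} = 0
g(5) = mex{1} = 0
g(6) = mex{0} = 1
g(7) = mex{0} = 1
g(8) = mex{0,1} = 2
g(9) = mex{0,1} = 2
g(10) = mex{1,2} = 0
g(11) = mex{0,1,2} = 3
g(12) = mex{0} = 1
g(13) = mex{0,1,3} = 2
The P-positions (g = 0) in 0..13 are 0, 1, 4, 5, 10.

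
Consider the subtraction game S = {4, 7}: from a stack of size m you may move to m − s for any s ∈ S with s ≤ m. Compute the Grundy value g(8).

2

Grundy values for subtraction set {4, 7}:
k:     0  1  2  3  4  5  6  7  8
g(k):  0  0  0  0  1  1  1  1  2
So g(8) = 2.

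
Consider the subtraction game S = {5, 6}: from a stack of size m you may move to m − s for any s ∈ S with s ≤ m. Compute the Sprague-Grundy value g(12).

Grundy values for subtraction set {5, 6}:
k:     0  1  2  3  4  5  6  7  8  9 10 11 12
g(k):  0  0  0  0  0  1  1  1  1  1  2  0  0
So g(12) = 0.

0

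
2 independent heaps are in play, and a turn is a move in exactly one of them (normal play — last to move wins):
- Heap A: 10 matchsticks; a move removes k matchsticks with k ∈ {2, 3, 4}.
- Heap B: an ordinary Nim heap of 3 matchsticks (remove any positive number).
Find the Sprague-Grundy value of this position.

Build the Grundy sequence for heap A with g(k) = mex{g(k−s) : s ∈ {2, 3, 4}, s ≤ k}:
g(0) = mex{} = 0
g(1) = mex{} = 0
g(2) = mex{0} = 1
g(3) = mex{0} = 1
g(4) = mex{0,1} = 2
g(5) = mex{0,1} = 2
g(6) = mex{1,2} = 0
g(7) = mex{1,2} = 0
g(8) = mex{0,2} = 1
g(9) = mex{0,2} = 1
g(10) = mex{0,1} = 2
So g(10) = 2.
Heap B is a plain Nim heap of size 3, so its Grundy value is 3.
The value of a disjunctive sum is the nim-sum of the parts.
Combined value = 2 XOR 3 = 1.

1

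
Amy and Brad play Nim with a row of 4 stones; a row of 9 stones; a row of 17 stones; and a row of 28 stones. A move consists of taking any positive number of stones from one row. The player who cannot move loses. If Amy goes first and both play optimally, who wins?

Brad wins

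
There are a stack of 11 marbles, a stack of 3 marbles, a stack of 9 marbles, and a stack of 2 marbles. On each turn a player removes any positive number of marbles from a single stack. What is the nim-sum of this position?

3

Bitwise XOR of the heap sizes:
  1011  (11)
  0011  (3)
  1001  (9)
  0010  (2)
  ----
  0011  (3)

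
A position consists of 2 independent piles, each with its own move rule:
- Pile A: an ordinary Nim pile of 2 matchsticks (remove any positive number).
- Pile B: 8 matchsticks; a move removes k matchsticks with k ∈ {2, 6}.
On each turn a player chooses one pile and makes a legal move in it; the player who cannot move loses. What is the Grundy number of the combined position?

Pile A is a plain Nim pile of size 2, so its Grundy value is 2.
Build the Grundy sequence for pile B with g(k) = mex{g(k−s) : s ∈ {2, 6}, s ≤ k}:
k:     0  1  2  3  4  5  6  7  8
g(k):  0  0  1  1  0  0  1  1  0
So g(8) = 0.
By the Sprague-Grundy theorem, the Grundy value of a sum of independent games is the XOR of the component values.
Combined value = 2 ⊕ 0 = 2.

2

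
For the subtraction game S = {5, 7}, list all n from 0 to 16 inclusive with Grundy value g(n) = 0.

Grundy values for subtraction set {5, 7}:
k:     0  1  2  3  4  5  6  7  8  9 10 11 12 13 14 15 16
g(k):  0  0  0  0  0  1  1  1  1  1  2  2  0  0  0  0  0
The P-positions (g = 0) in 0..16 are 0, 1, 2, 3, 4, 12, 13, 14, 15, 16.

0, 1, 2, 3, 4, 12, 13, 14, 15, 16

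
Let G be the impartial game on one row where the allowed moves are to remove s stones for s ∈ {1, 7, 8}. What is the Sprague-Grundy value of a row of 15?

Build the Grundy sequence with g(k) = mex{g(k−s) : s ∈ {1, 7, 8}, s ≤ k}:
k:     0  1  2  3  4  5  6  7  8  9 10 11 12 13 14 15
g(k):  0  1  0  1  0  1  0  1  2  3  2  3  2  3  2  0
So g(15) = 0.

0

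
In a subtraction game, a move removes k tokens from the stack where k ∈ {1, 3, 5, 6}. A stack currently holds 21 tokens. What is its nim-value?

Build the Grundy sequence with g(k) = mex{g(k−s) : s ∈ {1, 3, 5, 6}, s ≤ k}:
k:     0  1  2  3  4  5  6  7  8  9 10 11 12 13 14 15 16 17 18 19 20 21
g(k):  0  1  0  1  0  1  2  3  2  3  2  0  1  0  1  0  1  2  3  2  3  2
So g(21) = 2.

2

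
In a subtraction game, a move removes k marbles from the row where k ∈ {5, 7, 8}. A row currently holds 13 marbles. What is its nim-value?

0

Build the Grundy sequence with g(k) = mex{g(k−s) : s ∈ {5, 7, 8}, s ≤ k}:
g(0) = mex{} = 0
g(1) = mex{} = 0
g(2) = mex{} = 0
g(3) = mex{} = 0
g(4) = mex{} = 0
g(5) = mex{0} = 1
g(6) = mex{0} = 1
g(7) = mex{0} = 1
g(8) = mex{0} = 1
g(9) = mex{0} = 1
g(10) = mex{0,1} = 2
g(11) = mex{0,1} = 2
g(12) = mex{0,1} = 2
g(13) = mex{1} = 0
So g(13) = 0.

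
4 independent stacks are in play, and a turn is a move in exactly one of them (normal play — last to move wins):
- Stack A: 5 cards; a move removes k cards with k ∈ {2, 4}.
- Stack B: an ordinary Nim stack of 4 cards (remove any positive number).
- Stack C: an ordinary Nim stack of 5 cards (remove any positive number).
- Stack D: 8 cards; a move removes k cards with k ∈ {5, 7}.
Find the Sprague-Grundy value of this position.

Build the Grundy sequence for stack A with g(k) = mex{g(k−s) : s ∈ {2, 4}, s ≤ k}:
g(0) = mex{} = 0
g(1) = mex{} = 0
g(2) = mex{0} = 1
g(3) = mex{0} = 1
g(4) = mex{0,1} = 2
g(5) = mex{0,1} = 2
So g(5) = 2.
Stack B is a plain Nim stack of size 4, so its Grundy value is 4.
Stack C is a plain Nim stack of size 5, so its Grundy value is 5.
For stack D, compute g(0), g(1), … with moves {5, 7}:
k:     0  1  2  3  4  5  6  7  8
g(k):  0  0  0  0  0  1  1  1  1
So g(8) = 1.
The value of a disjunctive sum is the nim-sum of the parts.
Combined value = 2 XOR 4 XOR 5 XOR 1 = 2.

2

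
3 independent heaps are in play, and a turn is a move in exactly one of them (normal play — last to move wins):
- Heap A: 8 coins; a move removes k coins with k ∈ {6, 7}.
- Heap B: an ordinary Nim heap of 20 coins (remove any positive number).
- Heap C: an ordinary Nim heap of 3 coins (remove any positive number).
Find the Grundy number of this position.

22

Grundy values for heap A (subtraction set {6, 7}):
g(0) = mex{} = 0
g(1) = mex{} = 0
g(2) = mex{} = 0
g(3) = mex{} = 0
g(4) = mex{} = 0
g(5) = mex{} = 0
g(6) = mex{0} = 1
g(7) = mex{0} = 1
g(8) = mex{0} = 1
So g(8) = 1.
Heap B is a plain Nim heap of size 20, so its Grundy value is 20.
Heap C is a plain Nim heap of size 3, so its Grundy value is 3.
The value of a disjunctive sum is the nim-sum of the parts.
Combined value = 1 ⊕ 20 ⊕ 3 = 22.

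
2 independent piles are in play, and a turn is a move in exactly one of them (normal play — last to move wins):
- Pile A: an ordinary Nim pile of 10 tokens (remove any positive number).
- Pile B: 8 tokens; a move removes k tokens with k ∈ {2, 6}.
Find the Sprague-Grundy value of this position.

10

Pile A is a plain Nim pile of size 10, so its Grundy value is 10.
Grundy values for pile B (subtraction set {2, 6}):
k:     0  1  2  3  4  5  6  7  8
g(k):  0  0  1  1  0  0  1  1  0
So g(8) = 0.
By the Sprague-Grundy theorem, the Grundy value of a sum of independent games is the XOR of the component values.
Combined value = 10 ⊕ 0 = 10.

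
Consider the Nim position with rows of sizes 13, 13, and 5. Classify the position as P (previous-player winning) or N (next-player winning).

In binary:
  1101  (13)
  1101  (13)
  0101  (5)
  ----
  0101  (5)
The nim-sum is 5 ≠ 0, so this is an N-position: the player to move can win.

N-position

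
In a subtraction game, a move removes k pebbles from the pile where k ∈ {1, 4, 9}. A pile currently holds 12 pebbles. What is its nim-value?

Build the Grundy sequence with g(k) = mex{g(k−s) : s ∈ {1, 4, 9}, s ≤ k}:
g(0) = mex{} = 0
g(1) = mex{0} = 1
g(2) = mex{1} = 0
g(3) = mex{0} = 1
g(4) = mex{0,1} = 2
g(5) = mex{1,2} = 0
g(6) = mex{0} = 1
g(7) = mex{1} = 0
g(8) = mex{0,2} = 1
g(9) = mex{0,1} = 2
g(10) = mex{1,2} = 0
g(11) = mex{0} = 1
g(12) = mex{1} = 0
So g(12) = 0.

0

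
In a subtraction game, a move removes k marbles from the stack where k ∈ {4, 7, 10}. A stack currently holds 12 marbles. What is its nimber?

3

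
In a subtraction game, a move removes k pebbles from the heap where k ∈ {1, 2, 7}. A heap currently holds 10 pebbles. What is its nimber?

1

Compute g(0), g(1), … for moves {1, 2, 7}:
g(0) = mex{} = 0
g(1) = mex{0} = 1
g(2) = mex{0,1} = 2
g(3) = mex{1,2} = 0
g(4) = mex{0,2} = 1
g(5) = mex{0,1} = 2
g(6) = mex{1,2} = 0
g(7) = mex{0,2} = 1
g(8) = mex{0,1} = 2
g(9) = mex{1,2} = 0
g(10) = mex{0,2} = 1
So g(10) = 1.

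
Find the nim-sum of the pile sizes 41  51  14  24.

12

Nim-sum: 41 ^ 51 ^ 14 ^ 24 = 12.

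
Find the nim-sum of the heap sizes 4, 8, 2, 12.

2

Write each in binary and XOR column by column:
  0100  (4)
  1000  (8)
  0010  (2)
  1100  (12)
  ----
  0010  (2)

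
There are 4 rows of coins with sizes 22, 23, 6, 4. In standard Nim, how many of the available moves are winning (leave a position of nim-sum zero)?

Compute the nim-sum pairwise:
22 ^ 23 = 1
1 ^ 6 = 7
7 ^ 4 = 3
The overall nim-sum is X = 3. A row of size p has a winning move iff p XOR X < p (reduce it to p XOR X).
  22: 22 XOR 3 = 21 < 22 — winning move (to 21).
  23: 23 XOR 3 = 20 < 23 — winning move (to 20).
  6: 6 XOR 3 = 5 < 6 — winning move (to 5).
  4: 4 XOR 3 = 7 ≥ 4 — no move.
That gives 3 winning moves.

3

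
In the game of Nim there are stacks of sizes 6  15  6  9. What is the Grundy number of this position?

Bitwise XOR of the heap sizes:
  0110  (6)
  1111  (15)
  0110  (6)
  1001  (9)
  ----
  0110  (6)

6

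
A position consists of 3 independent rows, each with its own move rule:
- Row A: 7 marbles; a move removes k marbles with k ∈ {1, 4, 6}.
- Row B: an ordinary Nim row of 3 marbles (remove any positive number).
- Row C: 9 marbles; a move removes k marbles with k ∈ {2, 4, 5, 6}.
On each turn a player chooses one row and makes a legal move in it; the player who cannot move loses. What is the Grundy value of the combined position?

3

For row A, compute g(0), g(1), … with moves {1, 4, 6}:
k:     0  1  2  3  4  5  6  7
g(k):  0  1  0  1  2  0  1  0
So g(7) = 0.
Row B is a plain Nim row of size 3, so its Grundy value is 3.
Build the Grundy sequence for row C with g(k) = mex{g(k−s) : s ∈ {2, 4, 5, 6}, s ≤ k}:
g(0) = mex{} = 0
g(1) = mex{} = 0
g(2) = mex{0} = 1
g(3) = mex{0} = 1
g(4) = mex{0,1} = 2
g(5) = mex{0,1} = 2
g(6) = mex{0,1,2} = 3
g(7) = mex{0,1,2} = 3
g(8) = mex{1,2,3} = 0
g(9) = mex{1,2,3} = 0
So g(9) = 0.
By the Sprague-Grundy theorem, the Grundy value of a sum of independent games is the XOR of the component values.
Combined value = 0 XOR 3 XOR 0 = 3.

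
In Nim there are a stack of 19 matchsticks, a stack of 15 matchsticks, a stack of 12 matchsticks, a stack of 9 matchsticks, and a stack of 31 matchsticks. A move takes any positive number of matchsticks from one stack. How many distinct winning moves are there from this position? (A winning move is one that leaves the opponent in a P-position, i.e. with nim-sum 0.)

3

Compute the nim-sum pairwise:
19 ⊕ 15 = 28
28 ⊕ 12 = 16
16 ⊕ 9 = 25
25 ⊕ 31 = 6
The overall nim-sum is X = 6. A stack of size p has a winning move iff p XOR X < p (reduce it to p XOR X).
  19: 19 XOR 6 = 21 ≥ 19 — no move.
  15: 15 XOR 6 = 9 < 15 — winning move (to 9).
  12: 12 XOR 6 = 10 < 12 — winning move (to 10).
  9: 9 XOR 6 = 15 ≥ 9 — no move.
  31: 31 XOR 6 = 25 < 31 — winning move (to 25).
That gives 3 winning moves.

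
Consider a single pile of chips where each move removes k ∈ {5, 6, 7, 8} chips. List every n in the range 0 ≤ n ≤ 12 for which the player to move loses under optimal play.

0, 1, 2, 3, 4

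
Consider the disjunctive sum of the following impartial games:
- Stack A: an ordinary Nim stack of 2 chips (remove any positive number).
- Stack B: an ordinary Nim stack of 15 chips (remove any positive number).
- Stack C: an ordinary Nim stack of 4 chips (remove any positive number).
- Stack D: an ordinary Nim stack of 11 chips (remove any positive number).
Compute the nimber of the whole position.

2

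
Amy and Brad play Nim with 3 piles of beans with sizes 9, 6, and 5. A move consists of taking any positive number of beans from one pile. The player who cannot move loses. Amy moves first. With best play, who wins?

Amy wins

Compute the nim-sum pairwise:
9 ^ 6 = 15
15 ^ 5 = 10
The nim-sum is 10 ≠ 0, so this is an N-position: the player to move can win; Amy has a winning move.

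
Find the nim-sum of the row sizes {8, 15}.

Write each in binary and XOR column by column:
  1000  (8)
  1111  (15)
  ----
  0111  (7)

7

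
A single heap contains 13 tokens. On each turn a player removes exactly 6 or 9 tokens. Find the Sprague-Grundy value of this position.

Build the Grundy sequence with g(k) = mex{g(k−s) : s ∈ {6, 9}, s ≤ k}:
g(0) = mex{} = 0
g(1) = mex{} = 0
g(2) = mex{} = 0
g(3) = mex{} = 0
g(4) = mex{} = 0
g(5) = mex{} = 0
g(6) = mex{0} = 1
g(7) = mex{0} = 1
g(8) = mex{0} = 1
g(9) = mex{0} = 1
g(10) = mex{0} = 1
g(11) = mex{0} = 1
g(12) = mex{0,1} = 2
g(13) = mex{0,1} = 2
So g(13) = 2.

2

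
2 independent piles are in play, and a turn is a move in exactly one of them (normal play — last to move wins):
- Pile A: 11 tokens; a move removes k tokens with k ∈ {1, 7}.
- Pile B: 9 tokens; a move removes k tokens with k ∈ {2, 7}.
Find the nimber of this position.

Build the Grundy sequence for pile A with g(k) = mex{g(k−s) : s ∈ {1, 7}, s ≤ k}:
k:     0  1  2  3  4  5  6  7  8  9 10 11
g(k):  0  1  0  1  0  1  0  1  0  1  0  1
So g(11) = 1.
For pile B, compute g(0), g(1), … with moves {2, 7}:
g(0) = mex{} = 0
g(1) = mex{} = 0
g(2) = mex{0} = 1
g(3) = mex{0} = 1
g(4) = mex{1} = 0
g(5) = mex{1} = 0
g(6) = mex{0} = 1
g(7) = mex{0} = 1
g(8) = mex{0,1} = 2
g(9) = mex{1} = 0
So g(9) = 0.
The value of a disjunctive sum is the nim-sum of the parts.
Combined value = 1 XOR 0 = 1.

1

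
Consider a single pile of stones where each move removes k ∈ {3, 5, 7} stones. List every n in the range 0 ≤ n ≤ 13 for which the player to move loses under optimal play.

0, 1, 2, 10, 11, 12

Build the Grundy sequence with g(k) = mex{g(k−s) : s ∈ {3, 5, 7}, s ≤ k}:
g(0) = mex{} = 0
g(1) = mex{} = 0
g(2) = mex{} = 0
g(3) = mex{0} = 1
g(4) = mex{0} = 1
g(5) = mex{0} = 1
g(6) = mex{0,1} = 2
g(7) = mex{0,1} = 2
g(8) = mex{0,1} = 2
g(9) = mex{0,1,2} = 3
g(10) = mex{1,2} = 0
g(11) = mex{1,2} = 0
g(12) = mex{1,2,3} = 0
g(13) = mex{0,2} = 1
The P-positions (g = 0) in 0..13 are 0, 1, 2, 10, 11, 12.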